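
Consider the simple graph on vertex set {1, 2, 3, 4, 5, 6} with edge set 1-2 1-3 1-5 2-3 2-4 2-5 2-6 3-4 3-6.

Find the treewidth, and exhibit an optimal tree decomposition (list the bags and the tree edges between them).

Every bag has size at most 3, so the width is 3 − 1 = 2 and tw(G) ≤ 2. For the lower bound, the 3 vertices {1, 2, 3} are pairwise adjacent, and any tree decomposition puts a clique entirely inside one bag — forcing width ≥ 2. The upper and lower bounds meet at 2, so that is the treewidth.

Treewidth 2.
Bags: B1 = {2, 3, 6}  B2 = {1, 2, 3}  B3 = {2, 3, 4}  B4 = {1, 2, 5}
Tree: B1–B2, B1–B3, B2–B4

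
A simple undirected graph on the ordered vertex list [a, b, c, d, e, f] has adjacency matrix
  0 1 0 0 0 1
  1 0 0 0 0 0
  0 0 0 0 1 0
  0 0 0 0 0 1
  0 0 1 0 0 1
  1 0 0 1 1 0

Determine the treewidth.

A width-1 tree decomposition is:
Bags: B1 = {a, f}  B2 = {e, f}  B3 = {a, b}  B4 = {d, f}  B5 = {c, e}
Tree: B1–B2, B1–B3, B1–B4, B2–B5
Each bag holds 2 vertices, so the decomposition has width 1, which upper-bounds the treewidth. Any graph with an edge has treewidth ≥ 1, and G has the edge a–f. The upper and lower bounds meet at 1, so that is the treewidth.

1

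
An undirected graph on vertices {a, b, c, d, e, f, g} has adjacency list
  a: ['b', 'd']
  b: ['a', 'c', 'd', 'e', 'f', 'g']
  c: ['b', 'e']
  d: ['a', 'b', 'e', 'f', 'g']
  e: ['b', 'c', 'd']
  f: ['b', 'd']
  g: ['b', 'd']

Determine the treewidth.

2

A width-2 tree decomposition is:
Bags: B1 = {b, d, e}  B2 = {a, b, d}  B3 = {b, d, f}  B4 = {b, d, g}  B5 = {b, c, e}
Tree: B1–B2, B2–B3, B2–B4, B1–B5
The largest bag has 3 vertices, giving width 2; this decomposition certifies tw(G) ≤ 2. Conversely, {b, d, g} is a clique of size 3, and the vertices of any clique must share a bag in every tree decomposition; so some bag has ≥ 3 vertices and tw(G) ≥ 2. Hence tw(G) = 2 exactly.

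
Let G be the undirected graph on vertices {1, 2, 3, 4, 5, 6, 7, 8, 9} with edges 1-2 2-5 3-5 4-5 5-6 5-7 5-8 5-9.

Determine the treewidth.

A width-1 tree decomposition is:
Bags: B1 = {5, 7}  B2 = {5, 9}  B3 = {2, 5}  B4 = {4, 5}  B5 = {5, 6}  B6 = {5, 8}  B7 = {1, 2}  B8 = {3, 5}
Tree: B1–B2, B2–B3, B2–B4, B3–B5, B4–B6, B3–B7, B5–B8
The largest bag has 2 vertices, giving width 1; this decomposition certifies tw(G) ≤ 1. Any graph with an edge has treewidth ≥ 1, and G has the edge 5–7. Therefore the treewidth is 1.

1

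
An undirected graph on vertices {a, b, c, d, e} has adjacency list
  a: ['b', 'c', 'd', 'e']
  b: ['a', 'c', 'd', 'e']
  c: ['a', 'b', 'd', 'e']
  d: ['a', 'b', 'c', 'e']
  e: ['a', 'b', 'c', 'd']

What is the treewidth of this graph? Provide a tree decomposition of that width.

With just one bag of size 5, the width is 5 − 1 = 4, so tw(G) ≤ 4. For the lower bound, the 5 vertices {a, b, c, d, e} are pairwise adjacent, and any tree decomposition puts a clique entirely inside one bag — forcing width ≥ 4. Combining the bounds, tw(G) = 4.

Treewidth 4.
Bags: B1 = {a, b, c, d, e}
Tree: (single bag)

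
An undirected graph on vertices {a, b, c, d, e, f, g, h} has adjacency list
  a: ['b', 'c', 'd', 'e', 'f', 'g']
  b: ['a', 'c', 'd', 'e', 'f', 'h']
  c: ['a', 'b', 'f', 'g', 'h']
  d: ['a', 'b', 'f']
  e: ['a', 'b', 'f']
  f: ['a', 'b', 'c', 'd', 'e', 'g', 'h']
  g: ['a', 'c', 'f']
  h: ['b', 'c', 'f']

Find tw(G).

3

A width-3 tree decomposition is:
Bags: B1 = {a, b, c, f}  B2 = {b, c, f, h}  B3 = {a, b, d, f}  B4 = {a, b, e, f}  B5 = {a, c, f, g}
Tree: B1–B2, B1–B3, B3–B4, B1–B5
The largest bag has 4 vertices, giving width 3; this decomposition certifies tw(G) ≤ 3. For the lower bound, the 4 vertices {a, c, f, g} are pairwise adjacent, and any tree decomposition puts a clique entirely inside one bag — forcing width ≥ 3. Combining the bounds, tw(G) = 3.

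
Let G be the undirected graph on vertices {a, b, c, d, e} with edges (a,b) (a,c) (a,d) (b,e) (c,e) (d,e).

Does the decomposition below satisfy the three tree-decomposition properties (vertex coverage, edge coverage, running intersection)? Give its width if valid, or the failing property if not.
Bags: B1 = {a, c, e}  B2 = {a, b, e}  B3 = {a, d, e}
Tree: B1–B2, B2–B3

Yes; width 2.

Every vertex of G appears in some bag (union = {a, b, c, d, e}); every edge is covered by a bag; and for each vertex v the set of bags containing v is connected in the bag tree. The decomposition is therefore valid. The largest bag has 3 vertices, so the width is 2.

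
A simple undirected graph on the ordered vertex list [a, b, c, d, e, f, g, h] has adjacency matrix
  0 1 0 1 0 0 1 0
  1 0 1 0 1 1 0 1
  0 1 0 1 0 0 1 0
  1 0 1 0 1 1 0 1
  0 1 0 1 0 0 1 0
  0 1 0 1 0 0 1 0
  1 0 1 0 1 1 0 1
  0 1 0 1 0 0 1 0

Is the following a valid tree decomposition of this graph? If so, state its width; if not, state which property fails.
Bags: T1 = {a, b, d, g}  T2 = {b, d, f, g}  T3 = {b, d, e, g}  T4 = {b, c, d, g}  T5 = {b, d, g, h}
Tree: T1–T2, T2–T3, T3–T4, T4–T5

Every vertex of G appears in some bag (union = {a, b, c, d, e, f, g, h}); every edge is covered by a bag; and for each vertex v the set of bags containing v is connected in the bag tree. The decomposition is therefore valid. The largest bag has 4 vertices, so the width is 3.

Yes; width 3.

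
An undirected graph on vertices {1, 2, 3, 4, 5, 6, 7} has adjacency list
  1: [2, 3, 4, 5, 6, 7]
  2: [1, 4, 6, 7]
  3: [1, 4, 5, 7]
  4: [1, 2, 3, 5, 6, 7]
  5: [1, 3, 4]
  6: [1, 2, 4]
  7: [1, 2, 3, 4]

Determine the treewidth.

A width-3 tree decomposition is:
Bags: B1 = {1, 3, 4, 5}  B2 = {1, 3, 4, 7}  B3 = {1, 2, 4, 7}  B4 = {1, 2, 4, 6}
Tree: B1–B2, B2–B3, B3–B4
Every bag has size at most 4, so the width is 4 − 1 = 3 and tw(G) ≤ 3. For the lower bound, the 4 vertices {1, 2, 4, 6} are pairwise adjacent, and any tree decomposition puts a clique entirely inside one bag — forcing width ≥ 3. The upper and lower bounds meet at 3, so that is the treewidth.

3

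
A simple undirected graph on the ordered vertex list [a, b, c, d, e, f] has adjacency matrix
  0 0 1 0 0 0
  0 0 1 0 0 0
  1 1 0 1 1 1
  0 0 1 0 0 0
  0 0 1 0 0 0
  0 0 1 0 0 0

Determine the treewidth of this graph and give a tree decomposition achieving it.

Each bag holds 2 vertices, so the decomposition has width 1, which upper-bounds the treewidth. Any graph with an edge has treewidth ≥ 1, and G has the edge d–c. Therefore the treewidth is 1.

Treewidth 1.
Bags: B1 = {c, d}  B2 = {c, e}  B3 = {a, c}  B4 = {b, c}  B5 = {c, f}
Tree: B1–B2, B2–B3, B2–B4, B3–B5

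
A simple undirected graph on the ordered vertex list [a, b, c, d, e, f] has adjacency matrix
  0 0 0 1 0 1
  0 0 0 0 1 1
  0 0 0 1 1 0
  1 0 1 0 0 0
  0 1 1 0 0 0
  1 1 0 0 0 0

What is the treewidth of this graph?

A width-2 tree decomposition is:
Bags: B1 = {a, b, f}  B2 = {a, b, d}  B3 = {b, c, d}  B4 = {b, c, e}
Tree: B1–B2, B2–B3, B3–B4
Every bag has size at most 3, so the width is 3 − 1 = 2 and tw(G) ≤ 2. Since b–f–a–d–c–e–b is a cycle in G, G is not acyclic. Forests are exactly the graphs of treewidth ≤ 1, so tw(G) ≥ 2. Therefore the treewidth is 2.

2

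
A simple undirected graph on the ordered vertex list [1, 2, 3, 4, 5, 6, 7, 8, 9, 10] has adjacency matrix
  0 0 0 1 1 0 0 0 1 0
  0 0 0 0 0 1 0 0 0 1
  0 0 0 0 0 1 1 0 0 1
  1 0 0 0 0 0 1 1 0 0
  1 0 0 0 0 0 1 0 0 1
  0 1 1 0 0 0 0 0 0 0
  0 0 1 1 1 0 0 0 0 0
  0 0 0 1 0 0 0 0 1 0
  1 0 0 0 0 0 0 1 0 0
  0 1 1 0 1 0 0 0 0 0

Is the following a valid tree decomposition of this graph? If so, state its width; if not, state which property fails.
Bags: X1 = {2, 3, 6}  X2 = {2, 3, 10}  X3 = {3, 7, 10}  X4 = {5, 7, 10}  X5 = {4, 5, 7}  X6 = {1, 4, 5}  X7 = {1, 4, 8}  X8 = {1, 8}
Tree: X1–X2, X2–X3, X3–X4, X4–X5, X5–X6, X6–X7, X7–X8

No — vertex 9 appears in no bag.

A tree decomposition must satisfy three properties: every vertex lies in some bag; for every edge, both endpoints lie together in some bag; and for every vertex, the bags containing it form a connected subtree. Here vertex 9 appears in no bag, so the decomposition is invalid.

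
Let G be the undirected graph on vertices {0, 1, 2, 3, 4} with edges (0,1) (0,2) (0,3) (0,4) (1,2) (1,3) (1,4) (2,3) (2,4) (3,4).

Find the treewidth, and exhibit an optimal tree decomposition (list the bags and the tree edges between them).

Treewidth 4.
One optimal decomposition is:
Bags: B1 = {0, 1, 2, 3, 4}
Tree: (single bag)

With just one bag of size 5, the width is 5 − 1 = 4, so tw(G) ≤ 4. Conversely, {0, 1, 2, 3, 4} is a clique of size 5, and the vertices of any clique must share a bag in every tree decomposition; so some bag has ≥ 5 vertices and tw(G) ≥ 4. The upper and lower bounds meet at 4, so that is the treewidth.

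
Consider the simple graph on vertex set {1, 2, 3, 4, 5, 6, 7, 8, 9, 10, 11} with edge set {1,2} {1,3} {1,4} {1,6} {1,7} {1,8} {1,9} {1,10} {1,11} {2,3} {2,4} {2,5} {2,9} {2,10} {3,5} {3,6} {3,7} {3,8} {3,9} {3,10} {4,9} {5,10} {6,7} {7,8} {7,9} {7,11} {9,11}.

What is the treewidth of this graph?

3

A width-3 tree decomposition is:
Bags: B1 = {1, 3, 7, 9}  B2 = {1, 3, 6, 7}  B3 = {1, 2, 3, 9}  B4 = {1, 7, 9, 11}  B5 = {1, 2, 3, 10}  B6 = {2, 3, 5, 10}  B7 = {1, 3, 7, 8}  B8 = {1, 2, 4, 9}
Tree: B1–B2, B1–B3, B1–B4, B3–B5, B5–B6, B1–B7, B3–B8
Each bag holds 4 vertices, so the decomposition has width 3, which upper-bounds the treewidth. On the other hand G contains the 4-clique {1, 7, 9, 11}. A clique must lie in a single bag of any decomposition, so no decomposition can have width below 3. The upper and lower bounds meet at 3, so that is the treewidth.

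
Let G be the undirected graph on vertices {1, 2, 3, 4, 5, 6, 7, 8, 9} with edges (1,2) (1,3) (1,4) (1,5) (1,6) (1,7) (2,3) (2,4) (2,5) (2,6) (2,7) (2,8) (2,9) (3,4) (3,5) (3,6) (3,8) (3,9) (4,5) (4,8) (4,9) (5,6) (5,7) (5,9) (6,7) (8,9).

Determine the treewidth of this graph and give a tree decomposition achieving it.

Every bag has size at most 5, so the width is 5 − 1 = 4 and tw(G) ≤ 4. On the other hand G contains the 5-clique {2, 3, 4, 8, 9}. A clique must lie in a single bag of any decomposition, so no decomposition can have width below 4. Combining the bounds, tw(G) = 4.

Treewidth 4.
One optimal decomposition is:
Bags: B1 = {1, 2, 3, 5, 6}  B2 = {1, 2, 3, 4, 5}  B3 = {1, 2, 5, 6, 7}  B4 = {2, 3, 4, 5, 9}  B5 = {2, 3, 4, 8, 9}
Tree: B1–B2, B1–B3, B2–B4, B4–B5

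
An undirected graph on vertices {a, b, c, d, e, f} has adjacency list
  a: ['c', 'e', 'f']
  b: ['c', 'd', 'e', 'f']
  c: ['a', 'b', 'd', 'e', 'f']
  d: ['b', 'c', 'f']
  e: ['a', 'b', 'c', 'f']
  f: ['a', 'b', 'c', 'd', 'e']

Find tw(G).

3

A width-3 tree decomposition is:
Bags: B1 = {b, c, d, f}  B2 = {b, c, e, f}  B3 = {a, c, e, f}
Tree: B1–B2, B2–B3
The largest bag has 4 vertices, giving width 3; this decomposition certifies tw(G) ≤ 3. On the other hand G contains the 4-clique {b, c, d, f}. A clique must lie in a single bag of any decomposition, so no decomposition can have width below 3. Hence tw(G) = 3 exactly.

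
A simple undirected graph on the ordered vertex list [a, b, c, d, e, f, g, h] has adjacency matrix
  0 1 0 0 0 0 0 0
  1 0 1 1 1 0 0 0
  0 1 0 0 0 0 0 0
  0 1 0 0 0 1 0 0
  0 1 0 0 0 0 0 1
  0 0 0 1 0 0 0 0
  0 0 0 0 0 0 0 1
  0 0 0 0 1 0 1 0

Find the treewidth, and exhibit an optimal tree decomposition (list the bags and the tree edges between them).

Every bag has size at most 2, so the width is 2 − 1 = 1 and tw(G) ≤ 1. Since G has at least one edge (e.g. b–a), it is not an edgeless graph, so tw(G) ≥ 1. Combining the bounds, tw(G) = 1.

Treewidth 1.
One such decomposition:
Bags: B1 = {a, b}  B2 = {b, e}  B3 = {b, c}  B4 = {b, d}  B5 = {e, h}  B6 = {d, f}  B7 = {g, h}
Tree: B1–B2, B1–B3, B2–B4, B2–B5, B4–B6, B5–B7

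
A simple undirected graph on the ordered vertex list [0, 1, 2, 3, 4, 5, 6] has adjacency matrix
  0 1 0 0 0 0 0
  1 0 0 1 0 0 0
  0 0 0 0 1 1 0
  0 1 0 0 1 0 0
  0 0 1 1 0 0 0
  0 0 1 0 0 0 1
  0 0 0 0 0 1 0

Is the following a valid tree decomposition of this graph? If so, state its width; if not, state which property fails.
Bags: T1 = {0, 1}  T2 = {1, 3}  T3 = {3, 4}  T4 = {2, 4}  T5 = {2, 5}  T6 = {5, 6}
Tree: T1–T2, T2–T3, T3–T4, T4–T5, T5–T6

Vertex coverage: the bags together contain {0, 1, 2, 3, 4, 5, 6}, the full vertex set. Edge coverage: each edge of G has both endpoints in at least one bag. Running intersection: for every vertex, the bags containing it form a connected subtree. All three properties hold, so this is a valid tree decomposition of width max|bag| − 1 = 1, and hence tw(G) ≤ 1.

Yes; width 1.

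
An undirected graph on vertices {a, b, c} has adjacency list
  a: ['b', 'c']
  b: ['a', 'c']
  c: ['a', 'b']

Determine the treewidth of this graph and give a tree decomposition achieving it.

Treewidth 2.
One optimal decomposition is:
Bags: B1 = {a, b, c}
Tree: (single bag)

With just one bag of size 3, the width is 3 − 1 = 2, so tw(G) ≤ 2. On the other hand G contains the 3-clique {a, b, c}. A clique must lie in a single bag of any decomposition, so no decomposition can have width below 2. Therefore the treewidth is 2.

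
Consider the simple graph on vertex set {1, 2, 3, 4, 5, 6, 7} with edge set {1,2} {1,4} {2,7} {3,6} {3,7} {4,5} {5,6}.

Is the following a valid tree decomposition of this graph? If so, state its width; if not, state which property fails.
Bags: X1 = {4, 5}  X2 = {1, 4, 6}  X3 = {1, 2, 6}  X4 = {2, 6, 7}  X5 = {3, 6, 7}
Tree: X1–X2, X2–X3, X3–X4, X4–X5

A tree decomposition must satisfy three properties: every vertex lies in some bag; for every edge, both endpoints lie together in some bag; and for every vertex, the bags containing it form a connected subtree. Here edge (6,5) lies in no bag, so the decomposition is invalid.

No — edge (6,5) lies in no bag.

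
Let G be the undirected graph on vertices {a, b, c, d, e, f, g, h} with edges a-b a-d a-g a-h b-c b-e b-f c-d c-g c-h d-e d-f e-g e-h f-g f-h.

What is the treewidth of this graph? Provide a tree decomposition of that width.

The largest bag has 5 vertices, giving width 4; this decomposition certifies tw(G) ≤ 4. For the lower bound: the 5 vertex sets {d,e}, {a,b}, {f,h}, {c}, {g} are disjoint, each induces a connected subgraph, and every pair is joined by at least one edge of G. Contracting each set to a single vertex therefore yields K_{5} as a minor, and since treewidth is minor-monotone, tw(G) ≥ tw(K_{5}) = 4. The upper and lower bounds meet at 4, so that is the treewidth.

Treewidth 4.
Bags: B1 = {a, c, d, e, f}  B2 = {a, b, c, e, f}  B3 = {a, c, e, f, h}  B4 = {a, c, e, f, g}
Tree: B1–B2, B2–B3, B3–B4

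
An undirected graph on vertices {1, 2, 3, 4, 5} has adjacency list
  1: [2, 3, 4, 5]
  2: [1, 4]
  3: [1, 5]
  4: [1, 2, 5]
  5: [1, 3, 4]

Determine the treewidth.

2

A width-2 tree decomposition is:
Bags: B1 = {1, 3, 5}  B2 = {1, 4, 5}  B3 = {1, 2, 4}
Tree: B1–B2, B2–B3
Every bag has size at most 3, so the width is 3 − 1 = 2 and tw(G) ≤ 2. On the other hand G contains the 3-clique {1, 3, 5}. A clique must lie in a single bag of any decomposition, so no decomposition can have width below 2. Combining the bounds, tw(G) = 2.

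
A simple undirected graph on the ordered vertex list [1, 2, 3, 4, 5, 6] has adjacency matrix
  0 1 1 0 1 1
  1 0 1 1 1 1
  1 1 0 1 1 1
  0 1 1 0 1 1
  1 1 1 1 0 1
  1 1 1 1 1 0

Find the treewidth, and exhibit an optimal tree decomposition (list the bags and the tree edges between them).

Each bag holds 5 vertices, so the decomposition has width 4, which upper-bounds the treewidth. Conversely, {1, 2, 3, 5, 6} is a clique of size 5, and the vertices of any clique must share a bag in every tree decomposition; so some bag has ≥ 5 vertices and tw(G) ≥ 4. Hence tw(G) = 4 exactly.

Treewidth 4.
Bags: B1 = {1, 2, 3, 5, 6}  B2 = {2, 3, 4, 5, 6}
Tree: B1–B2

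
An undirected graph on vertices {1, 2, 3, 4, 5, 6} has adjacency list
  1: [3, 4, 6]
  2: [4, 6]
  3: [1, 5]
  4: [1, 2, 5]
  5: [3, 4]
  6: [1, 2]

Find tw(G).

2

A width-2 tree decomposition is:
Bags: B1 = {1, 2, 6}  B2 = {1, 2, 4}  B3 = {1, 3, 4}  B4 = {3, 4, 5}
Tree: B1–B2, B2–B3, B3–B4
The largest bag has 3 vertices, giving width 2; this decomposition certifies tw(G) ≤ 2. The edges 6–2–4–1–6 form a cycle, so G is not a tree and its treewidth is at least 2. Hence tw(G) = 2 exactly.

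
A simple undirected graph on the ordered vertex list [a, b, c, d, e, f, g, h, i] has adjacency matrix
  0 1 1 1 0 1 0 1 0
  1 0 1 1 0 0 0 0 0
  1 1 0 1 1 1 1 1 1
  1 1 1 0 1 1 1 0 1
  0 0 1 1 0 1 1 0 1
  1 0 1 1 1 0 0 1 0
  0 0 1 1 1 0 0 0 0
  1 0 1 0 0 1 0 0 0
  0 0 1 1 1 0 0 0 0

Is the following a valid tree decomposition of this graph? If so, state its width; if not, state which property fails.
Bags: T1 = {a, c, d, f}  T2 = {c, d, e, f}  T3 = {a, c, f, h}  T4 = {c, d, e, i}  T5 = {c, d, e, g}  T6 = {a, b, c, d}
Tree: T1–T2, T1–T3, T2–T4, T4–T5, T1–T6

Yes; width 3.

Vertex coverage: the bags together contain {a, b, c, d, e, f, g, h, i}, the full vertex set. Edge coverage: each edge of G has both endpoints in at least one bag. Running intersection: for every vertex, the bags containing it form a connected subtree. All three properties hold, so this is a valid tree decomposition of width max|bag| − 1 = 3, and hence tw(G) ≤ 3.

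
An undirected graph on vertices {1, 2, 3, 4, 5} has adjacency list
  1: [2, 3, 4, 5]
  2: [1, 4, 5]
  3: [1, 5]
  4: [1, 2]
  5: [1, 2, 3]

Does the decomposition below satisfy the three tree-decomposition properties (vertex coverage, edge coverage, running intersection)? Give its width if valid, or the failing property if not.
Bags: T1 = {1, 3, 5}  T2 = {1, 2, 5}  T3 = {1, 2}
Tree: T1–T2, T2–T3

A tree decomposition must satisfy three properties: every vertex lies in some bag; for every edge, both endpoints lie together in some bag; and for every vertex, the bags containing it form a connected subtree. Here vertex 4 appears in no bag, so the decomposition is invalid.

No — vertex 4 appears in no bag.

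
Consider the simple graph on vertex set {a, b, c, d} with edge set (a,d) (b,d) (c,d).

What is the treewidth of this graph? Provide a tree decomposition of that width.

Each bag holds 2 vertices, so the decomposition has width 1, which upper-bounds the treewidth. G has an edge, so its treewidth is at least 1. The upper and lower bounds meet at 1, so that is the treewidth.

Treewidth 1.
Bags: B1 = {b, d}  B2 = {c, d}  B3 = {a, d}
Tree: B1–B2, B2–B3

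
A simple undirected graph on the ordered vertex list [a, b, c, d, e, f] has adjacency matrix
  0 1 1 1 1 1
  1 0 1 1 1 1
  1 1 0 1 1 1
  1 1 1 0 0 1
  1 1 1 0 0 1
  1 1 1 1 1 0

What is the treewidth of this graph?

4

A width-4 tree decomposition is:
Bags: B1 = {a, b, c, e, f}  B2 = {a, b, c, d, f}
Tree: B1–B2
Every bag has size at most 5, so the width is 5 − 1 = 4 and tw(G) ≤ 4. On the other hand G contains the 5-clique {a, b, c, d, f}. A clique must lie in a single bag of any decomposition, so no decomposition can have width below 4. Therefore the treewidth is 4.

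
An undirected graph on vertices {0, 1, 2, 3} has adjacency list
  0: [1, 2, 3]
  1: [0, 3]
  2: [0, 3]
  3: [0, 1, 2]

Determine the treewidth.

A width-2 tree decomposition is:
Bags: B1 = {0, 1, 3}  B2 = {0, 2, 3}
Tree: B1–B2
Each bag holds 3 vertices, so the decomposition has width 2, which upper-bounds the treewidth. Conversely, {0, 1, 3} is a clique of size 3, and the vertices of any clique must share a bag in every tree decomposition; so some bag has ≥ 3 vertices and tw(G) ≥ 2. Combining the bounds, tw(G) = 2.

2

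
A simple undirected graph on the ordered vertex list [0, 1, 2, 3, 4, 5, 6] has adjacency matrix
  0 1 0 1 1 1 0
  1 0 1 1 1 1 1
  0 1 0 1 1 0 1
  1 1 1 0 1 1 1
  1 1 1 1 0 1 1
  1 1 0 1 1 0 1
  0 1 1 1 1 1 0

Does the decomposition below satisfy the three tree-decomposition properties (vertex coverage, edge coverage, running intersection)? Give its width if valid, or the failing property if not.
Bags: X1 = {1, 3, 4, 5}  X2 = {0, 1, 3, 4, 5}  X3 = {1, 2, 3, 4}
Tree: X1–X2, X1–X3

No — vertex 6 appears in no bag.

A tree decomposition must satisfy three properties: every vertex lies in some bag; for every edge, both endpoints lie together in some bag; and for every vertex, the bags containing it form a connected subtree. Here vertex 6 appears in no bag, so the decomposition is invalid.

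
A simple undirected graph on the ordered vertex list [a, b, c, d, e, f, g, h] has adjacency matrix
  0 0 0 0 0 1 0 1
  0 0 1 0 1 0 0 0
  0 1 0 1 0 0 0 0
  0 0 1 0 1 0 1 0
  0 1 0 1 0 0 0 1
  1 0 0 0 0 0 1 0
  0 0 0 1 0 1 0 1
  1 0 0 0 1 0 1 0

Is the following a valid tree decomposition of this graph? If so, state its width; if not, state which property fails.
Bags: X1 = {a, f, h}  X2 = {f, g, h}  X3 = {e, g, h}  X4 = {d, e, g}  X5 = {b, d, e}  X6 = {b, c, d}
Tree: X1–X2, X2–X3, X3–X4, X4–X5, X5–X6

Yes; width 2.

Every vertex of G appears in some bag (union = {a, b, c, d, e, f, g, h}); every edge is covered by a bag; and for each vertex v the set of bags containing v is connected in the bag tree. The decomposition is therefore valid. The largest bag has 3 vertices, so the width is 2.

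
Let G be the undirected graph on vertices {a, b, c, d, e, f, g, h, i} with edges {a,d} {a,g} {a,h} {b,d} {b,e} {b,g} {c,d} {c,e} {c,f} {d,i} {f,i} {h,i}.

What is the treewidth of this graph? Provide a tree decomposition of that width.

Treewidth 3.
One optimal decomposition is:
Bags: B1 = {b, c, e, g}  B2 = {b, c, d, g}  B3 = {a, c, d, g}  B4 = {a, c, d, f}  B5 = {a, d, f, i}  B6 = {a, f, h, i}
Tree: B1–B2, B2–B3, B3–B4, B4–B5, B5–B6

Each bag holds 4 vertices, so the decomposition has width 3, which upper-bounds the treewidth. For the lower bound: the 4 vertex sets {b,e,g}, {c}, {d}, {a,f,h,i} are disjoint, each induces a connected subgraph, and every pair is joined by at least one edge of G. Contracting each set to a single vertex therefore yields K_{4} as a minor, and since treewidth is minor-monotone, tw(G) ≥ tw(K_{4}) = 3. Hence tw(G) = 3 exactly.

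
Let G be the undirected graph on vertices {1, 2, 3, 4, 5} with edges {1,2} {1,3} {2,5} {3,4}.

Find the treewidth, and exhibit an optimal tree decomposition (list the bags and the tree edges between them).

The largest bag has 2 vertices, giving width 1; this decomposition certifies tw(G) ≤ 1. G has an edge, so its treewidth is at least 1. Combining the bounds, tw(G) = 1.

Treewidth 1.
One such decomposition:
Bags: B1 = {2, 5}  B2 = {1, 2}  B3 = {1, 3}  B4 = {3, 4}
Tree: B1–B2, B2–B3, B3–B4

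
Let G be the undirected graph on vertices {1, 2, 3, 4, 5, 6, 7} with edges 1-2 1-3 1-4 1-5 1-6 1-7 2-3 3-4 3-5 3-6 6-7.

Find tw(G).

2

A width-2 tree decomposition is:
Bags: B1 = {1, 3, 6}  B2 = {1, 6, 7}  B3 = {1, 3, 4}  B4 = {1, 2, 3}  B5 = {1, 3, 5}
Tree: B1–B2, B1–B3, B1–B4, B3–B5
Every bag has size at most 3, so the width is 3 − 1 = 2 and tw(G) ≤ 2. Conversely, {1, 2, 3} is a clique of size 3, and the vertices of any clique must share a bag in every tree decomposition; so some bag has ≥ 3 vertices and tw(G) ≥ 2. Therefore the treewidth is 2.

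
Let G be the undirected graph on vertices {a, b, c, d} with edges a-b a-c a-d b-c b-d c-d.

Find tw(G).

A width-3 tree decomposition is:
Bags: B1 = {a, b, c, d}
Tree: (single bag)
A single bag containing all 4 vertices is trivially a valid decomposition of width 3. Conversely, {a, b, c, d} is a clique of size 4, and the vertices of any clique must share a bag in every tree decomposition; so some bag has ≥ 4 vertices and tw(G) ≥ 3. Hence tw(G) = 3 exactly.

3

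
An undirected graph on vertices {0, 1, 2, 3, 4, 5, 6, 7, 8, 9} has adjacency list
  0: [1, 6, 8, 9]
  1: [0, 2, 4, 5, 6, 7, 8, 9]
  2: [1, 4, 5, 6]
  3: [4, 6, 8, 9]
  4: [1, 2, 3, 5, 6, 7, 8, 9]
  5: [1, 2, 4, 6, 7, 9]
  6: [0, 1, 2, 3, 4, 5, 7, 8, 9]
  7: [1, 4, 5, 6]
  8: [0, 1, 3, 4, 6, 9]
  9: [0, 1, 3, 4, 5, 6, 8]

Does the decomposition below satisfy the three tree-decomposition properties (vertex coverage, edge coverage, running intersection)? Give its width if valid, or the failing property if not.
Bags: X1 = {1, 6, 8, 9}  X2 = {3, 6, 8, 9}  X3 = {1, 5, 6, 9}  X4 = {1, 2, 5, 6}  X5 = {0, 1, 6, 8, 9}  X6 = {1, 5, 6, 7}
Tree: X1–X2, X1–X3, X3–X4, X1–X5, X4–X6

No — vertex 4 appears in no bag.

A tree decomposition must satisfy three properties: every vertex lies in some bag; for every edge, both endpoints lie together in some bag; and for every vertex, the bags containing it form a connected subtree. Here vertex 4 appears in no bag, so the decomposition is invalid.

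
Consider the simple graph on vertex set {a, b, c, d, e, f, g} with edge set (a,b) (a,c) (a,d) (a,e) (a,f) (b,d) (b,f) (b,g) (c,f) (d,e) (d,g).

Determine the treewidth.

2

A width-2 tree decomposition is:
Bags: B1 = {b, d, g}  B2 = {a, b, d}  B3 = {a, b, f}  B4 = {a, d, e}  B5 = {a, c, f}
Tree: B1–B2, B2–B3, B2–B4, B3–B5
Every bag has size at most 3, so the width is 3 − 1 = 2 and tw(G) ≤ 2. On the other hand G contains the 3-clique {b, d, g}. A clique must lie in a single bag of any decomposition, so no decomposition can have width below 2. The upper and lower bounds meet at 2, so that is the treewidth.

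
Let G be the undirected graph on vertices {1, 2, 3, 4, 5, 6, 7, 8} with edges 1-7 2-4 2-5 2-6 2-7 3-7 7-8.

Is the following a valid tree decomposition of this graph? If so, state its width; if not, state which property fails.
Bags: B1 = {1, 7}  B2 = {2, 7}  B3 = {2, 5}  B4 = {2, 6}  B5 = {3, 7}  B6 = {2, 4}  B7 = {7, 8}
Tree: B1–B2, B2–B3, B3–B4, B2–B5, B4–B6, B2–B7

Yes; width 1.

Every vertex of G appears in some bag (union = {1, 2, 3, 4, 5, 6, 7, 8}); every edge is covered by a bag; and for each vertex v the set of bags containing v is connected in the bag tree. The decomposition is therefore valid. The largest bag has 2 vertices, so the width is 1.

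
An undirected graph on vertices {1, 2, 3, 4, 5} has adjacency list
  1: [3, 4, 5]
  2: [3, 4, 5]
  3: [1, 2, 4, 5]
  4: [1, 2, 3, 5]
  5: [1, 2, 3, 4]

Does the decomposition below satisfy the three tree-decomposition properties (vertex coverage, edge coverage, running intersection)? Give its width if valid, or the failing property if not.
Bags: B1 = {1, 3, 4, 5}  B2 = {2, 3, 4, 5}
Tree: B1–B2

Every vertex of G appears in some bag (union = {1, 2, 3, 4, 5}); every edge is covered by a bag; and for each vertex v the set of bags containing v is connected in the bag tree. The decomposition is therefore valid. The largest bag has 4 vertices, so the width is 3.

Yes; width 3.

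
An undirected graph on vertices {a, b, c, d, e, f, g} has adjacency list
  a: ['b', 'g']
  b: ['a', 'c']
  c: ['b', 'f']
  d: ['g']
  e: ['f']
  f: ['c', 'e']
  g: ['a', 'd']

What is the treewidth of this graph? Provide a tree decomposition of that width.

Treewidth 1.
One such decomposition:
Bags: B1 = {d, g}  B2 = {a, g}  B3 = {a, b}  B4 = {b, c}  B5 = {c, f}  B6 = {e, f}
Tree: B1–B2, B2–B3, B3–B4, B4–B5, B5–B6

Each bag holds 2 vertices, so the decomposition has width 1, which upper-bounds the treewidth. Any graph with an edge has treewidth ≥ 1, and G has the edge d–g. The upper and lower bounds meet at 1, so that is the treewidth.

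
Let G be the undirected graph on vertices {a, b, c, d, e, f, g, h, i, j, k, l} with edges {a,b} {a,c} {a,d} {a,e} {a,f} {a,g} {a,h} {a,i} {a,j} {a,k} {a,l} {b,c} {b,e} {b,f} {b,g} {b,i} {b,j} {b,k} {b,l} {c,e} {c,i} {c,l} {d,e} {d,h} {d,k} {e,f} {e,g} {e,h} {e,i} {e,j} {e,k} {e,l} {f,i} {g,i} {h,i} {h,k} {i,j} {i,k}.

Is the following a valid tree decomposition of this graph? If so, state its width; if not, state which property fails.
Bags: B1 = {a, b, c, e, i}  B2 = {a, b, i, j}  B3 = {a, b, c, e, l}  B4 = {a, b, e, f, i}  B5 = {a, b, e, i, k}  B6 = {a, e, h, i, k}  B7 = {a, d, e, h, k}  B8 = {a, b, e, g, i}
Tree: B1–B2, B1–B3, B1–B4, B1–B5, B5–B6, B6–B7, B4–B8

A tree decomposition must satisfy three properties: every vertex lies in some bag; for every edge, both endpoints lie together in some bag; and for every vertex, the bags containing it form a connected subtree. Here edge (e,j) lies in no bag, so the decomposition is invalid.

No — edge (e,j) lies in no bag.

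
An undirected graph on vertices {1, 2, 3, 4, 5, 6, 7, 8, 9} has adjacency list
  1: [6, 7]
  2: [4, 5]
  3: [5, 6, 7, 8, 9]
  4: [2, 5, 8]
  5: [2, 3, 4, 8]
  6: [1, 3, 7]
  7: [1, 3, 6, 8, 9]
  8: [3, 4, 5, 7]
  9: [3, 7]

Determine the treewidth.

2

A width-2 tree decomposition is:
Bags: B1 = {3, 5, 8}  B2 = {4, 5, 8}  B3 = {2, 4, 5}  B4 = {3, 7, 8}  B5 = {3, 6, 7}  B6 = {1, 6, 7}  B7 = {3, 7, 9}
Tree: B1–B2, B2–B3, B1–B4, B4–B5, B5–B6, B5–B7
Every bag has size at most 3, so the width is 3 − 1 = 2 and tw(G) ≤ 2. On the other hand G contains the 3-clique {1, 6, 7}. A clique must lie in a single bag of any decomposition, so no decomposition can have width below 2. Combining the bounds, tw(G) = 2.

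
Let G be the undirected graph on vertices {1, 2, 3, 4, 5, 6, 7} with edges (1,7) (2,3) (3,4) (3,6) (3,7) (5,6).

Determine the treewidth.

A width-1 tree decomposition is:
Bags: B1 = {2, 3}  B2 = {3, 7}  B3 = {3, 6}  B4 = {1, 7}  B5 = {3, 4}  B6 = {5, 6}
Tree: B1–B2, B1–B3, B2–B4, B1–B5, B3–B6
The largest bag has 2 vertices, giving width 1; this decomposition certifies tw(G) ≤ 1. Since G has at least one edge (e.g. 2–3), it is not an edgeless graph, so tw(G) ≥ 1. The upper and lower bounds meet at 1, so that is the treewidth.

1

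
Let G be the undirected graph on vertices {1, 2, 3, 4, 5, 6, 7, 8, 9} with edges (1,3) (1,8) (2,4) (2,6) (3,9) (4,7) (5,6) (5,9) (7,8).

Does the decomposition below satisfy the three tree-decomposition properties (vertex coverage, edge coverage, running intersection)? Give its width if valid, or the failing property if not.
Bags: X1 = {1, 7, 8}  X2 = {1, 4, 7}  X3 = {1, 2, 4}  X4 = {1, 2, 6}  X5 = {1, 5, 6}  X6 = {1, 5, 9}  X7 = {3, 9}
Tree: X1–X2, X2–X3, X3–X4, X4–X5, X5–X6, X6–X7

A tree decomposition must satisfy three properties: every vertex lies in some bag; for every edge, both endpoints lie together in some bag; and for every vertex, the bags containing it form a connected subtree. Here edge (1,3) lies in no bag, so the decomposition is invalid.

No — edge (1,3) lies in no bag.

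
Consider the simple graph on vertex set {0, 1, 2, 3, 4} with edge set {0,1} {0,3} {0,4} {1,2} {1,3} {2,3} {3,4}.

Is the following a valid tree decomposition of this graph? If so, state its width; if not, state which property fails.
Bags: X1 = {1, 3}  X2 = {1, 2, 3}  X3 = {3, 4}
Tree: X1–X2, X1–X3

A tree decomposition must satisfy three properties: every vertex lies in some bag; for every edge, both endpoints lie together in some bag; and for every vertex, the bags containing it form a connected subtree. Here vertex 0 appears in no bag, so the decomposition is invalid.

No — vertex 0 appears in no bag.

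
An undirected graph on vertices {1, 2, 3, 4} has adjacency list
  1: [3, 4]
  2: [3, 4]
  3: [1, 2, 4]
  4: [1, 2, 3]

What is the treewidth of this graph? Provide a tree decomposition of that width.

Treewidth 2.
Bags: B1 = {1, 3, 4}  B2 = {2, 3, 4}
Tree: B1–B2

Every bag has size at most 3, so the width is 3 − 1 = 2 and tw(G) ≤ 2. For the lower bound, the 3 vertices {1, 3, 4} are pairwise adjacent, and any tree decomposition puts a clique entirely inside one bag — forcing width ≥ 2. Combining the bounds, tw(G) = 2.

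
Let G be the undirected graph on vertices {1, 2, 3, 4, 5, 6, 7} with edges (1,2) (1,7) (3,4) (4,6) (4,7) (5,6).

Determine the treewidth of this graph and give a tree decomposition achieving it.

Treewidth 1.
Bags: B1 = {4, 7}  B2 = {3, 4}  B3 = {1, 7}  B4 = {4, 6}  B5 = {5, 6}  B6 = {1, 2}
Tree: B1–B2, B1–B3, B1–B4, B4–B5, B3–B6

Every bag has size at most 2, so the width is 2 − 1 = 1 and tw(G) ≤ 1. G has an edge, so its treewidth is at least 1. Hence tw(G) = 1 exactly.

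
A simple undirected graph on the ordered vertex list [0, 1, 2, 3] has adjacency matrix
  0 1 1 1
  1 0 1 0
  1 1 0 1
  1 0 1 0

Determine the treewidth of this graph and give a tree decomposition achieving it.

The largest bag has 3 vertices, giving width 2; this decomposition certifies tw(G) ≤ 2. Conversely, {0, 1, 2} is a clique of size 3, and the vertices of any clique must share a bag in every tree decomposition; so some bag has ≥ 3 vertices and tw(G) ≥ 2. Combining the bounds, tw(G) = 2.

Treewidth 2.
One such decomposition:
Bags: B1 = {0, 2, 3}  B2 = {0, 1, 2}
Tree: B1–B2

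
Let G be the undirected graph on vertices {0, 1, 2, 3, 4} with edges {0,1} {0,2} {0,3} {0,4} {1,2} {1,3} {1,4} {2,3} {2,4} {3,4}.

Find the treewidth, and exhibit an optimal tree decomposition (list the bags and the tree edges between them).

A single bag containing all 5 vertices is trivially a valid decomposition of width 4. For the lower bound, the 5 vertices {0, 1, 2, 3, 4} are pairwise adjacent, and any tree decomposition puts a clique entirely inside one bag — forcing width ≥ 4. Therefore the treewidth is 4.

Treewidth 4.
One such decomposition:
Bags: B1 = {0, 1, 2, 3, 4}
Tree: (single bag)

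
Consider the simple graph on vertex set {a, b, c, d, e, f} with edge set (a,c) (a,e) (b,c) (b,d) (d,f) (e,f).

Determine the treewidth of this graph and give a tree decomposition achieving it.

Every bag has size at most 3, so the width is 3 − 1 = 2 and tw(G) ≤ 2. The edges d–f–e–a–c–b–d form a cycle, so G is not a tree and its treewidth is at least 2. Therefore the treewidth is 2.

Treewidth 2.
Bags: B1 = {d, e, f}  B2 = {a, d, e}  B3 = {a, c, d}  B4 = {b, c, d}
Tree: B1–B2, B2–B3, B3–B4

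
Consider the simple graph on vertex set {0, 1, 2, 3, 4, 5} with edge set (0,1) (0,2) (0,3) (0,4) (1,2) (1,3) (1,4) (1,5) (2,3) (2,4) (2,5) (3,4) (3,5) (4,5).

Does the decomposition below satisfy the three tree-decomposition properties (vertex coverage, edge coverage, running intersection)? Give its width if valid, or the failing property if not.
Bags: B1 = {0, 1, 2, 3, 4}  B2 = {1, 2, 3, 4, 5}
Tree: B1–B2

Yes; width 4.

Checking the three conditions: (i) the bags cover all of {0, 1, 2, 3, 4, 5}; (ii) for each edge, some bag contains both endpoints; (iii) the bags containing any fixed vertex form a subtree. All hold, so the decomposition is valid with width 5 − 1 = 4.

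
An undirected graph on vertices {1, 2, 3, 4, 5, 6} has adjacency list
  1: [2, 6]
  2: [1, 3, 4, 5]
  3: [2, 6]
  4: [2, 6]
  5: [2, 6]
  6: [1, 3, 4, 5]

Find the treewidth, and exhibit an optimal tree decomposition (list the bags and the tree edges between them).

Each bag holds 3 vertices, so the decomposition has width 2, which upper-bounds the treewidth. The edges 1–6–3–2–1 form a cycle, so G is not a tree and its treewidth is at least 2. The upper and lower bounds meet at 2, so that is the treewidth.

Treewidth 2.
One such decomposition:
Bags: B1 = {1, 2, 6}  B2 = {2, 3, 6}  B3 = {2, 4, 6}  B4 = {2, 5, 6}
Tree: B1–B2, B2–B3, B3–B4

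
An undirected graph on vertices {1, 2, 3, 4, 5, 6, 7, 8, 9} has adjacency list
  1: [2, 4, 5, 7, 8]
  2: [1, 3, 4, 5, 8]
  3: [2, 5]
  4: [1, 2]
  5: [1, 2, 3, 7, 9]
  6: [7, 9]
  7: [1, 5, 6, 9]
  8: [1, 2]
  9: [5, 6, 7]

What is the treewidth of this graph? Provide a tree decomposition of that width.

The largest bag has 3 vertices, giving width 2; this decomposition certifies tw(G) ≤ 2. Conversely, {1, 2, 8} is a clique of size 3, and the vertices of any clique must share a bag in every tree decomposition; so some bag has ≥ 3 vertices and tw(G) ≥ 2. Hence tw(G) = 2 exactly.

Treewidth 2.
One optimal decomposition is:
Bags: B1 = {5, 7, 9}  B2 = {1, 5, 7}  B3 = {1, 2, 5}  B4 = {2, 3, 5}  B5 = {6, 7, 9}  B6 = {1, 2, 8}  B7 = {1, 2, 4}
Tree: B1–B2, B2–B3, B3–B4, B1–B5, B3–B6, B3–B7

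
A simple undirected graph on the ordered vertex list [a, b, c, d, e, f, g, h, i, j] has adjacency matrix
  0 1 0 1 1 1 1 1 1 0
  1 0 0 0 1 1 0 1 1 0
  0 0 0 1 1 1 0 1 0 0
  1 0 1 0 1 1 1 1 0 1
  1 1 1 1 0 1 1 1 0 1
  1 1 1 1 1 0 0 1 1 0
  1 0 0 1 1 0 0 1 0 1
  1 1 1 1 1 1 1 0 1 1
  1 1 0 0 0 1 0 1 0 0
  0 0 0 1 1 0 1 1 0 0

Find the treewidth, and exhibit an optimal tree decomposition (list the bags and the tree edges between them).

Treewidth 4.
Bags: B1 = {a, d, e, f, h}  B2 = {c, d, e, f, h}  B3 = {a, d, e, g, h}  B4 = {a, b, e, f, h}  B5 = {a, b, f, h, i}  B6 = {d, e, g, h, j}
Tree: B1–B2, B1–B3, B1–B4, B4–B5, B3–B6

The largest bag has 5 vertices, giving width 4; this decomposition certifies tw(G) ≤ 4. Conversely, {d, e, g, h, j} is a clique of size 5, and the vertices of any clique must share a bag in every tree decomposition; so some bag has ≥ 5 vertices and tw(G) ≥ 4. Hence tw(G) = 4 exactly.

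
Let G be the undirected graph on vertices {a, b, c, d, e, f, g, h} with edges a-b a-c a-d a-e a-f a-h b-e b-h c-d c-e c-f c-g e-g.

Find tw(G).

2

A width-2 tree decomposition is:
Bags: B1 = {a, c, e}  B2 = {a, c, f}  B3 = {a, b, e}  B4 = {c, e, g}  B5 = {a, c, d}  B6 = {a, b, h}
Tree: B1–B2, B1–B3, B1–B4, B1–B5, B3–B6
Every bag has size at most 3, so the width is 3 − 1 = 2 and tw(G) ≤ 2. Conversely, {c, e, g} is a clique of size 3, and the vertices of any clique must share a bag in every tree decomposition; so some bag has ≥ 3 vertices and tw(G) ≥ 2. Combining the bounds, tw(G) = 2.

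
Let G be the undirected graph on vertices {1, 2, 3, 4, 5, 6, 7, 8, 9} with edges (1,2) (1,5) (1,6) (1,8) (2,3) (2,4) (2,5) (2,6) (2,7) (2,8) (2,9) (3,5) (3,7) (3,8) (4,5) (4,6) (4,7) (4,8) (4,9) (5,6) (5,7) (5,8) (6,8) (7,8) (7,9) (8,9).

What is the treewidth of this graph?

A width-4 tree decomposition is:
Bags: B1 = {2, 4, 5, 7, 8}  B2 = {2, 4, 5, 6, 8}  B3 = {1, 2, 5, 6, 8}  B4 = {2, 4, 7, 8, 9}  B5 = {2, 3, 5, 7, 8}
Tree: B1–B2, B2–B3, B1–B4, B1–B5
The largest bag has 5 vertices, giving width 4; this decomposition certifies tw(G) ≤ 4. For the lower bound, the 5 vertices {2, 4, 7, 8, 9} are pairwise adjacent, and any tree decomposition puts a clique entirely inside one bag — forcing width ≥ 4. The upper and lower bounds meet at 4, so that is the treewidth.

4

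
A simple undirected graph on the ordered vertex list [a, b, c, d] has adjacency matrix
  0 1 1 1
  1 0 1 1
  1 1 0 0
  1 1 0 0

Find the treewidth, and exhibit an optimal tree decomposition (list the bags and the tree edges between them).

Each bag holds 3 vertices, so the decomposition has width 2, which upper-bounds the treewidth. On the other hand G contains the 3-clique {a, b, d}. A clique must lie in a single bag of any decomposition, so no decomposition can have width below 2. Therefore the treewidth is 2.

Treewidth 2.
One optimal decomposition is:
Bags: B1 = {a, b, c}  B2 = {a, b, d}
Tree: B1–B2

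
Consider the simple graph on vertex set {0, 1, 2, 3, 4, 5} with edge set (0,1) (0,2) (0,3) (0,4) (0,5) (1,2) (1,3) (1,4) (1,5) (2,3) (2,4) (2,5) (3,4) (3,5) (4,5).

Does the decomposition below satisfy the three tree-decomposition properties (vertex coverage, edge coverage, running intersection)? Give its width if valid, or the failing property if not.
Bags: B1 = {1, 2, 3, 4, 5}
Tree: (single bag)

No — vertex 0 appears in no bag.

A tree decomposition must satisfy three properties: every vertex lies in some bag; for every edge, both endpoints lie together in some bag; and for every vertex, the bags containing it form a connected subtree. Here vertex 0 appears in no bag, so the decomposition is invalid.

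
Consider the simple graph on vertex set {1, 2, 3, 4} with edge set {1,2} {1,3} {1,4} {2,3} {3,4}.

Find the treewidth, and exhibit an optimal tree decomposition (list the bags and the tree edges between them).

Every bag has size at most 3, so the width is 3 − 1 = 2 and tw(G) ≤ 2. For the lower bound, the 3 vertices {1, 2, 3} are pairwise adjacent, and any tree decomposition puts a clique entirely inside one bag — forcing width ≥ 2. Therefore the treewidth is 2.

Treewidth 2.
One optimal decomposition is:
Bags: B1 = {1, 3, 4}  B2 = {1, 2, 3}
Tree: B1–B2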